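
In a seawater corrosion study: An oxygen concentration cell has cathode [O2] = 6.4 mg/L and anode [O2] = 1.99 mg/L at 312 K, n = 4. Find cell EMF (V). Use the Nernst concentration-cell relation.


Apply the Nernst concentration-cell relation: E = (RT/nF)*ln(C_cathode/C_anode)
RT/nF = 8.314*312/(4*96485) = 0.00672117 V
ln(6.4/1.99) = 1.16816
E = 0.00672117 * 1.16816 = 0.00785 V

0.00785 V


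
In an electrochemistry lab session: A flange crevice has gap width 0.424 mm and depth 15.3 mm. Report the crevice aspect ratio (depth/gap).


Aspect ratio = depth / gap
Ratio = 15.3 / 0.424 = 36.1

36.1


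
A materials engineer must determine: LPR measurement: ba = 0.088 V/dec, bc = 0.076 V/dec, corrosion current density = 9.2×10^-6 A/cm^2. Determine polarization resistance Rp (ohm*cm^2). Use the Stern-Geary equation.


Apply the Stern-Geary equation: Rp = ba*bc / (2.303*icorr*(ba+bc))
ba*bc = 0.088*0.076 = 0.006688
ba+bc = 0.164; 2.303*icorr*(ba+bc) = 2.303*9.2×10^-6*0.164 = 3.4747664×10^-6
Rp = 0.006688 / 3.4747664×10^-6 = 1924.7 ohm*cm^2

1924.7 ohm*cm^2


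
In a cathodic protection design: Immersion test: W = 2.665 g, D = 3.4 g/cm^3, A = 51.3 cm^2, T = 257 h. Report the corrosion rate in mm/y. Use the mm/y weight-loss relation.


Apply the mm/y weight-loss relation: CR = 87600 * W / (D * A * T)
Numerator: 87600 * 2.665 = 233454.0
Denominator: 3.4 * 51.3 * 257 = 44825.94
CR = 233454.0 / 44825.94 = 5.20801 mm/y

5.20801 mm/y


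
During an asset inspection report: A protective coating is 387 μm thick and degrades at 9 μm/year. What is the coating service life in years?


Service life = thickness / degradation rate
Life = 387 / 9 = 43.0 years

43.0 years


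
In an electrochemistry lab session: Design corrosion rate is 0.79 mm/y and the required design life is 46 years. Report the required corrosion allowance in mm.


Corrosion allowance = CR × design life
CA = 0.79 * 46 = 36.34 mm

36.34 mm


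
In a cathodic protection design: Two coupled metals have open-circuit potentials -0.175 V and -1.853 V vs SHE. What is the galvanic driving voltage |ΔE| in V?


Driving voltage is the absolute potential difference.
|ΔE| = |-0.175 − (-1.853)| = 1.678 V

1.678 V


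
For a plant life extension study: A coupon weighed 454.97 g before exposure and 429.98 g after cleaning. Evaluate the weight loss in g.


Weight loss = initial − final
WL = 454.97 − 429.98 = 24.99 g

24.99 g


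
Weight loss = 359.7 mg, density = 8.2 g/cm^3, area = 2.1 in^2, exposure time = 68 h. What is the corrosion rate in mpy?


Apply the mpy weight-loss relation: CR = 534 * W / (D * A * T)
Numerator: 534 * 359.7 = 192079.8
Denominator: 8.2 * 2.1 * 68 = 1170.96
CR = 192079.8 / 1170.96 = 164.0362 mpy

164.0362 mpy


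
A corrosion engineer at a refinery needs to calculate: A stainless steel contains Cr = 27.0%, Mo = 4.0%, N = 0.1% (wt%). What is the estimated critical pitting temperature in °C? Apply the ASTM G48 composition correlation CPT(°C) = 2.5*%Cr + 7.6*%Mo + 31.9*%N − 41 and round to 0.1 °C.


Apply the ASTM G48 empirical CPT estimate: CPT(°C) = 2.5*%Cr + 7.6*%Mo + 31.9*%N − 41
2.5*27.0 = 67.5; 7.6*4.0 = 30.4; 31.9*0.1 = 3.19
CPT = 67.5 + 30.4 + 3.19 − 41 = 60.09 °C
Rounded to 0.1 °C: CPT ≈ 60.1 °C

60.1 °C


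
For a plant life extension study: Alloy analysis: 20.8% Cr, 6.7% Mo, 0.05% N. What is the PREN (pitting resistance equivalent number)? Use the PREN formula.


Apply the PREN formula: PREN = Cr + 3.3*Mo + 16*N
PREN = 20.8 + 3.3*6.7 + 16*0.05
PREN = 20.8 + 22.11 + 0.8 = 43.71

43.71


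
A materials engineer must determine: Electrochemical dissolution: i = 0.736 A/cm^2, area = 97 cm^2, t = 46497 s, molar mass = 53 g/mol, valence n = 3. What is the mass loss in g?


Apply Faraday's law: m = i*A*t*M / (n*F)
Total charge passed Q = i*A*t = 0.736*97*46497 = 3319513.824 C
m = Q*M/(n*F) = 3319513.824*53/(3*96485) = 607.812 g

607.812 g


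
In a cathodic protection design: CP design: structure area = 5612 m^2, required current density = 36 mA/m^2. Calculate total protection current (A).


I = area * current density, then convert mA → A (÷1000)
I = 5612 * 36 / 1000 = 202.03 A

202.03 A


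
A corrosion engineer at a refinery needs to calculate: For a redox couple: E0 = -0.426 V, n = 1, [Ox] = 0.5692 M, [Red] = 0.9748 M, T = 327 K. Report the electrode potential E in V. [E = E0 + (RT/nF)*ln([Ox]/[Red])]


Apply the Nernst equation: E = E0 + (RT/nF)*ln([Ox]/[Red])
Step 1: RT/nF = 8.314*327/(1*96485) = 0.02817721 V
Step 2: [Ox]/[Red] = 0.5692/0.9748 = 0.583915
Step 3: ln(0.583915) = -0.538
Step 4: correction = 0.02817721 * -0.538 = -0.015 V
E = -0.426 + -0.015 = -0.441 V

-0.441 V


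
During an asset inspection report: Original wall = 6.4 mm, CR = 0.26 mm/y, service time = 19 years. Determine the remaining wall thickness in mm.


Remaining wall = original − CR × time
t = 6.4 − 0.26*19 = 6.4 − 4.94 = 1.46 mm

1.46 mm


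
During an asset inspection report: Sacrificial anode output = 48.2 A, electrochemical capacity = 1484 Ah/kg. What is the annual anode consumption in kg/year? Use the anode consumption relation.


Annual consumption = current * hours per year / capacity
Rate = 48.2 * 8760 / 1484 = 284.5 kg/year

284.5 kg/year


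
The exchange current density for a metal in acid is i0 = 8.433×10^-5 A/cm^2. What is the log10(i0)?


i0 = 8.433×10^-5 A/cm^2
log10(i0) = -4.074

-4.074


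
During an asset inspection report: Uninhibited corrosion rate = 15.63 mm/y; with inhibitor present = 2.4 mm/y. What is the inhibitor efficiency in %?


Apply the inhibitor-efficiency definition: IE = (CR_blank − CR_inh)/CR_blank × 100
IE = (15.63 − 2.4) / 15.63 × 100
IE = 13.23 / 15.63 × 100 = 84.6 %

84.6 %


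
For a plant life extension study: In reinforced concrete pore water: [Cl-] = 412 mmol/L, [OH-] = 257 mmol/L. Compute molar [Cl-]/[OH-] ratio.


Threshold parameter = [Cl-] / [OH-] (molar basis; both in mmol/L, so units cancel)
Ratio = 412 / 257 = 1.6

1.6


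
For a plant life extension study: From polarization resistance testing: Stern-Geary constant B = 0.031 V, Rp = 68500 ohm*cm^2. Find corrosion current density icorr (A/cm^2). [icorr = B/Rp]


Apply the Stern-Geary relation: icorr = B / Rp
icorr = 0.031 / 68500 = 4.526×10^-7 A/cm^2

4.526×10^-7 A/cm^2


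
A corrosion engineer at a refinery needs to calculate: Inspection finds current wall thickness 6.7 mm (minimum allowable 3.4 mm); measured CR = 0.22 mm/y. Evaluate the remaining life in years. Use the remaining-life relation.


Apply the remaining-life relation: RL = (t_current − t_min) / CR
RL = (6.7 − 3.4) / 0.22 = 3.3 / 0.22 = 15.0 years

15.0 years


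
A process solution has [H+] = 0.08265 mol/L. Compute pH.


pH = −log10[H+]
pH = −log10(0.08265) = 1.08

1.08


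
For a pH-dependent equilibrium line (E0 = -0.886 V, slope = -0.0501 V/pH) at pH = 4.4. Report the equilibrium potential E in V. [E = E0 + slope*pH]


Apply the Pourbaix line equation: E = E0 + slope*pH
E = -0.886 + (-0.0501)*4.4 = -0.886 + (-0.22044) = -1.10644 V
Rounded to 3 decimal places: E = -1.106 V

-1.106 V


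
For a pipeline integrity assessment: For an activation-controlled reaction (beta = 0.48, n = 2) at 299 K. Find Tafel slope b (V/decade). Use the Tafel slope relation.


Apply the Tafel slope relation: b = 2.303*R*T/(beta*n*F)
Numerator: 2.303 * 8.314 * 299 = 5725.0
Denominator: 0.48 * 2 * 96485 = 92625.6
b = 5725.0 / 92625.6 = 0.062 V/decade

0.062 V/decade


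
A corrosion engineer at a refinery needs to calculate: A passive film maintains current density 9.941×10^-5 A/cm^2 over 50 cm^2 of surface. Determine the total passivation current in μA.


I = i_pass * A, then convert A → μA (×10^6)
I = 9.941×10^-5 * 50 * 10^6 = 4970.5 μA

4970.5 μA


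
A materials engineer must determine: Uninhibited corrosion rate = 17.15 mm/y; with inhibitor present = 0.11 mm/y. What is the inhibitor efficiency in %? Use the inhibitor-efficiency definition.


Apply the inhibitor-efficiency definition: IE = (CR_blank − CR_inh)/CR_blank × 100
IE = (17.15 − 0.11) / 17.15 × 100
IE = 17.04 / 17.15 × 100 = 99.4 %

99.4 %


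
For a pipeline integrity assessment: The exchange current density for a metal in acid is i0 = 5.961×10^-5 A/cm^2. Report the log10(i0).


i0 = 5.961×10^-5 A/cm^2
log10(i0) = -4.225

-4.225


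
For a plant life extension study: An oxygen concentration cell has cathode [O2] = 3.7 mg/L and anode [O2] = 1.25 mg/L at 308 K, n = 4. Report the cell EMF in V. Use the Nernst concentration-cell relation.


Apply the Nernst concentration-cell relation: E = (RT/nF)*ln(C_cathode/C_anode)
RT/nF = 8.314*308/(4*96485) = 0.006635 V
ln(3.7/1.25) = 1.08519
E = 0.006635 * 1.08519 = 0.0072 V

0.0072 V


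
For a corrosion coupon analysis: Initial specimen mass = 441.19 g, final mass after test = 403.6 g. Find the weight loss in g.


Weight loss = initial − final
WL = 441.19 − 403.6 = 37.59 g

37.59 g


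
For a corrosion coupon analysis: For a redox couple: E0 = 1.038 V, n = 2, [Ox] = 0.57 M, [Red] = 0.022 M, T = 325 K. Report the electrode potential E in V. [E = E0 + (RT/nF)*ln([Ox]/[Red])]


Apply the Nernst equation: E = E0 + (RT/nF)*ln([Ox]/[Red])
Step 1: RT/nF = 8.314*325/(2*96485) = 0.01400244 V
Step 2: [Ox]/[Red] = 0.57/0.022 = 25.909091
Step 3: ln(25.909091) = 3.254594
Step 4: correction = 0.01400244 * 3.254594 = 0.046 V
E = 1.038 + 0.046 = 1.084 V

1.084 V


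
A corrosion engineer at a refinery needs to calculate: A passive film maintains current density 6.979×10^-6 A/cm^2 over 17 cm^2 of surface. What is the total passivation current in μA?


I = i_pass * A, then convert A → μA (×10^6)
I = 6.979×10^-6 * 17 * 10^6 = 118.64 μA

118.64 μA


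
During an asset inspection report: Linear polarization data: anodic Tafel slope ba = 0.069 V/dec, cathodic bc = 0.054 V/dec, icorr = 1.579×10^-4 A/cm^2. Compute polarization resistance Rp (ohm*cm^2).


Apply the Stern-Geary equation: Rp = ba*bc / (2.303*icorr*(ba+bc))
ba*bc = 0.069*0.054 = 0.003726
ba+bc = 0.123; 2.303*icorr*(ba+bc) = 2.303*1.579×10^-4*0.123 = 4.4728175×10^-5
Rp = 0.003726 / 4.4728175×10^-5 = 83.3 ohm*cm^2

83.3 ohm*cm^2


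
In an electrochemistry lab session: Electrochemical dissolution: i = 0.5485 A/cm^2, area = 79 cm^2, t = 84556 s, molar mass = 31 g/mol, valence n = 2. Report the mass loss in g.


Apply Faraday's law: m = i*A*t*M / (n*F)
Total charge passed Q = i*A*t = 0.5485*79*84556 = 3663938.314 C
m = Q*M/(n*F) = 3663938.314*31/(2*96485) = 588.59972 g

588.59972 g


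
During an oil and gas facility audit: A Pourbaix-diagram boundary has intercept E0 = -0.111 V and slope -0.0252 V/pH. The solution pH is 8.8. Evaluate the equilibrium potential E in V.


Apply the Pourbaix line equation: E = E0 + slope*pH
E = -0.111 + (-0.0252)*8.8 = -0.111 + (-0.22176) = -0.33276 V
Rounded to 3 decimal places: E = -0.333 V

-0.333 V


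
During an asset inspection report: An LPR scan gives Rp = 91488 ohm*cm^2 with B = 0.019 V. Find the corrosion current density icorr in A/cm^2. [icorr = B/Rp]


Apply the Stern-Geary relation: icorr = B / Rp
icorr = 0.019 / 91488 = 2.077×10^-7 A/cm^2

2.077×10^-7 A/cm^2


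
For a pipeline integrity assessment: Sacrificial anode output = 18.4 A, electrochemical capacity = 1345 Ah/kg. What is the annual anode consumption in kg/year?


Annual consumption = current * hours per year / capacity
Rate = 18.4 * 8760 / 1345 = 119.8 kg/year

119.8 kg/year


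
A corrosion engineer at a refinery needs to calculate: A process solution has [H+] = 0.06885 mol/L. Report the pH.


pH = −log10[H+]
pH = −log10(0.06885) = 1.16

1.16


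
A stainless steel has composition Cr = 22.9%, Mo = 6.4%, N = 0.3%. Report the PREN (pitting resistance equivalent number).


Apply the PREN formula: PREN = Cr + 3.3*Mo + 16*N
PREN = 22.9 + 3.3*6.4 + 16*0.3
PREN = 22.9 + 21.12 + 4.8 = 48.82

48.82


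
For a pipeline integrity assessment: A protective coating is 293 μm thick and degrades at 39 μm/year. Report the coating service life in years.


Service life = thickness / degradation rate
Life = 293 / 39 = 7.5 years

7.5 years


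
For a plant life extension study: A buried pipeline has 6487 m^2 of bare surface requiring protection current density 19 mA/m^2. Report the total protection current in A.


I = area * current density, then convert mA → A (÷1000)
I = 6487 * 19 / 1000 = 123.25 A

123.25 A


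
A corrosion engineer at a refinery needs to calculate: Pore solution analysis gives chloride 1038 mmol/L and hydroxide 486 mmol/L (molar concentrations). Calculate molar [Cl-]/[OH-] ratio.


Threshold parameter = [Cl-] / [OH-] (molar basis; both in mmol/L, so units cancel)
Ratio = 1038 / 486 = 2.14

2.14


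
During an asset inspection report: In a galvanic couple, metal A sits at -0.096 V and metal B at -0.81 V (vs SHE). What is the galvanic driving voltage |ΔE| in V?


Driving voltage is the absolute potential difference.
|ΔE| = |-0.096 − (-0.81)| = 0.714 V

0.714 V


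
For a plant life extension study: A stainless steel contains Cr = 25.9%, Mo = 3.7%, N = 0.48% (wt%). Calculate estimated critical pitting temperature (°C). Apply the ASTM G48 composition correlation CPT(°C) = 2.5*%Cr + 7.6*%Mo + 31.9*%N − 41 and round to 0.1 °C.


Apply the ASTM G48 empirical CPT estimate: CPT(°C) = 2.5*%Cr + 7.6*%Mo + 31.9*%N − 41
2.5*25.9 = 64.75; 7.6*3.7 = 28.12; 31.9*0.48 = 15.312
CPT = 64.75 + 28.12 + 15.312 − 41 = 67.182 °C
Rounded to 0.1 °C: CPT ≈ 67.2 °C

67.2 °C


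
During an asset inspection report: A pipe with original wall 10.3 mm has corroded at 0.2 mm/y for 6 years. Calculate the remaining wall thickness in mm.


Remaining wall = original − CR × time
t = 10.3 − 0.2*6 = 10.3 − 1.2 = 9.1 mm

9.1 mm


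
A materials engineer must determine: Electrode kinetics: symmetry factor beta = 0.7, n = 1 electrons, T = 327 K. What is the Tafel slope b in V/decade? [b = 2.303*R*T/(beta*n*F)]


Apply the Tafel slope relation: b = 2.303*R*T/(beta*n*F)
Numerator: 2.303 * 8.314 * 327 = 6261.12
Denominator: 0.7 * 1 * 96485 = 67539.5
b = 6261.12 / 67539.5 = 0.0927 V/decade

0.0927 V/decade


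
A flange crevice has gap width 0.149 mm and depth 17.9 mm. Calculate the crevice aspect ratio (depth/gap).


Aspect ratio = depth / gap
Ratio = 17.9 / 0.149 = 120.1

120.1


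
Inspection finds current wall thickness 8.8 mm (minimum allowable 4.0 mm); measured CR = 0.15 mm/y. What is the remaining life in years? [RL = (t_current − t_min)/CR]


Apply the remaining-life relation: RL = (t_current − t_min) / CR
RL = (8.8 − 4.0) / 0.15 = 4.8 / 0.15 = 32.0 years

32.0 years


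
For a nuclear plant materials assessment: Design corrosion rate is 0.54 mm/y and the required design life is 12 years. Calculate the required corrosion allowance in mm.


Corrosion allowance = CR × design life
CA = 0.54 * 12 = 6.48 mm

6.48 mm


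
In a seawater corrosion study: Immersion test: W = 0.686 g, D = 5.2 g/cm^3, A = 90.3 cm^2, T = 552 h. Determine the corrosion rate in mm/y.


Apply the mm/y weight-loss relation: CR = 87600 * W / (D * A * T)
Numerator: 87600 * 0.686 = 60093.6
Denominator: 5.2 * 90.3 * 552 = 259197.12
CR = 60093.6 / 259197.12 = 0.2318 mm/y

0.2318 mm/y


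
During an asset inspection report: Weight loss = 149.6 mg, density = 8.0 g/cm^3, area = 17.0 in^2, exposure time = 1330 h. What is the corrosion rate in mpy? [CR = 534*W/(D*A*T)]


Apply the mpy weight-loss relation: CR = 534 * W / (D * A * T)
Numerator: 534 * 149.6 = 79886.4
Denominator: 8.0 * 17.0 * 1330 = 180880.0
CR = 79886.4 / 180880.0 = 0.4417 mpy

0.4417 mpy


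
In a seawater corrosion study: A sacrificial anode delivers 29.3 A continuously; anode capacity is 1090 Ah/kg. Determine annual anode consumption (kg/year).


Annual consumption = current * hours per year / capacity
Rate = 29.3 * 8760 / 1090 = 235.5 kg/year

235.5 kg/year


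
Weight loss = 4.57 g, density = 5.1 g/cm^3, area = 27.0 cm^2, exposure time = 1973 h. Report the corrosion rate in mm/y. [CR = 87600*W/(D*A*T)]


Apply the mm/y weight-loss relation: CR = 87600 * W / (D * A * T)
Numerator: 87600 * 4.57 = 400332.0
Denominator: 5.1 * 27.0 * 1973 = 271682.1
CR = 400332.0 / 271682.1 = 1.47353 mm/y

1.47353 mm/y


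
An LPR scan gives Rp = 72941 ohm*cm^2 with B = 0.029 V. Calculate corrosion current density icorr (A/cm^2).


Apply the Stern-Geary relation: icorr = B / Rp
icorr = 0.029 / 72941 = 3.976×10^-7 A/cm^2

3.976×10^-7 A/cm^2


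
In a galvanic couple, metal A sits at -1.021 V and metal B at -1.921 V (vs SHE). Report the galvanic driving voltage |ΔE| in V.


Driving voltage is the absolute potential difference.
|ΔE| = |-1.021 − (-1.921)| = 0.9 V

0.9 V


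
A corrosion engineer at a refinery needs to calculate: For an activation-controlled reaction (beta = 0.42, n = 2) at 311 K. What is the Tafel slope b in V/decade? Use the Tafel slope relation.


Apply the Tafel slope relation: b = 2.303*R*T/(beta*n*F)
Numerator: 2.303 * 8.314 * 311 = 5954.76
Denominator: 0.42 * 2 * 96485 = 81047.4
b = 5954.76 / 81047.4 = 0.073 V/decade

0.073 V/decade


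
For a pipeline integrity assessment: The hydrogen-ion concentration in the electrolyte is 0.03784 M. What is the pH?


pH = −log10[H+]
pH = −log10(0.03784) = 1.42

1.42


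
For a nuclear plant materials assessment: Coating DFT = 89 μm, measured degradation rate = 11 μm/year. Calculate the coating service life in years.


Service life = thickness / degradation rate
Life = 89 / 11 = 8.1 years

8.1 years


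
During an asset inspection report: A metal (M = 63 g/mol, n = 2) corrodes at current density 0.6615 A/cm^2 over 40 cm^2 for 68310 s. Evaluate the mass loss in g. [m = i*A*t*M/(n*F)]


Apply Faraday's law: m = i*A*t*M / (n*F)
Total charge passed Q = i*A*t = 0.6615*40*68310 = 1807482.6 C
m = Q*M/(n*F) = 1807482.6*63/(2*96485) = 590.099 g

590.099 g


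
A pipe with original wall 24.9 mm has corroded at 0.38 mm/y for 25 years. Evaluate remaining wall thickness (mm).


Remaining wall = original − CR × time
t = 24.9 − 0.38*25 = 24.9 − 9.5 = 15.4 mm

15.4 mm


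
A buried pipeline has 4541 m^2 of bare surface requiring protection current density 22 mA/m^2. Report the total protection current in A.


I = area * current density, then convert mA → A (÷1000)
I = 4541 * 22 / 1000 = 99.9 A

99.9 A


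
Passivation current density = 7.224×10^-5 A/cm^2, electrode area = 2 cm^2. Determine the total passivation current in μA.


I = i_pass * A, then convert A → μA (×10^6)
I = 7.224×10^-5 * 2 * 10^6 = 144.48 μA

144.48 μA


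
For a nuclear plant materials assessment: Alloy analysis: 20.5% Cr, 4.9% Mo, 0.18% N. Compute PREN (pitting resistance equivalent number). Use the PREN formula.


Apply the PREN formula: PREN = Cr + 3.3*Mo + 16*N
PREN = 20.5 + 3.3*4.9 + 16*0.18
PREN = 20.5 + 16.17 + 2.88 = 39.55

39.55


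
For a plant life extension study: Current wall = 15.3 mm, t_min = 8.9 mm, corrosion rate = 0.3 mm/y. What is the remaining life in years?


Apply the remaining-life relation: RL = (t_current − t_min) / CR
RL = (15.3 − 8.9) / 0.3 = 6.4 / 0.3 = 21.3 years

21.3 years


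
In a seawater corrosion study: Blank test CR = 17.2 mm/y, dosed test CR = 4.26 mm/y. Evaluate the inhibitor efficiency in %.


Apply the inhibitor-efficiency definition: IE = (CR_blank − CR_inh)/CR_blank × 100
IE = (17.2 − 4.26) / 17.2 × 100
IE = 12.94 / 17.2 × 100 = 75.2 %

75.2 %


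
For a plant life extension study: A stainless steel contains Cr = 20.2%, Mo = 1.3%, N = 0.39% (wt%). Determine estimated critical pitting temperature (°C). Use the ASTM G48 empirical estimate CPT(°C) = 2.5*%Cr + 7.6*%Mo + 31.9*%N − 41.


Apply the ASTM G48 empirical CPT estimate: CPT(°C) = 2.5*%Cr + 7.6*%Mo + 31.9*%N − 41
2.5*20.2 = 50.5; 7.6*1.3 = 9.88; 31.9*0.39 = 12.441
CPT = 50.5 + 9.88 + 12.441 − 41 = 31.821 °C
Rounded to 0.1 °C: CPT ≈ 31.8 °C

31.8 °C


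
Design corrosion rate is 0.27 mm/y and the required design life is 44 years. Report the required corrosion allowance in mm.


Corrosion allowance = CR × design life
CA = 0.27 * 44 = 11.88 mm

11.88 mm


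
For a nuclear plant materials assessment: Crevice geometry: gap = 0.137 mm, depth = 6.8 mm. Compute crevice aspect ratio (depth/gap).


Aspect ratio = depth / gap
Ratio = 6.8 / 0.137 = 49.6

49.6


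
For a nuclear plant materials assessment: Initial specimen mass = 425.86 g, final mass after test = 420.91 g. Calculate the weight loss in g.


Weight loss = initial − final
WL = 425.86 − 420.91 = 4.95 g

4.95 g


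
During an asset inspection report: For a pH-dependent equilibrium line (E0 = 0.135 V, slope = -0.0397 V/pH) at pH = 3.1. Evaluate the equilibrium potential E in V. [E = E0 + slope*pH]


Apply the Pourbaix line equation: E = E0 + slope*pH
E = 0.135 + (-0.0397)*3.1 = 0.135 + (-0.12307) = 0.01193 V
Rounded to 4 decimal places: E = 0.0119 V

0.0119 V


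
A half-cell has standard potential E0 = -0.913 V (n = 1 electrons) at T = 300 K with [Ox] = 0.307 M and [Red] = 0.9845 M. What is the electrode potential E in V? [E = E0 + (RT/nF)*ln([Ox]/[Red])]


Apply the Nernst equation: E = E0 + (RT/nF)*ln([Ox]/[Red])
Step 1: RT/nF = 8.314*300/(1*96485) = 0.02585065 V
Step 2: [Ox]/[Red] = 0.307/0.9845 = 0.311833
Step 3: ln(0.311833) = -1.165287
Step 4: correction = 0.02585065 * -1.165287 = -0.0301 V
E = -0.913 + -0.0301 = -0.9431 V

-0.9431 V


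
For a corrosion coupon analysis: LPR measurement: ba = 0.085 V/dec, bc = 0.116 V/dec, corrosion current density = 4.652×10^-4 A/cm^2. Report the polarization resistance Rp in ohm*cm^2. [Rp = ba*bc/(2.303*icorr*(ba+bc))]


Apply the Stern-Geary equation: Rp = ba*bc / (2.303*icorr*(ba+bc))
ba*bc = 0.085*0.116 = 0.00986
ba+bc = 0.201; 2.303*icorr*(ba+bc) = 2.303*4.652×10^-4*0.201 = 2.1534248×10^-4
Rp = 0.00986 / 2.1534248×10^-4 = 45.79 ohm*cm^2

45.79 ohm*cm^2


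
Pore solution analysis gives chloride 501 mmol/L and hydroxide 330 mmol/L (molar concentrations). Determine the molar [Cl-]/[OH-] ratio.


Threshold parameter = [Cl-] / [OH-] (molar basis; both in mmol/L, so units cancel)
Ratio = 501 / 330 = 1.52

1.52


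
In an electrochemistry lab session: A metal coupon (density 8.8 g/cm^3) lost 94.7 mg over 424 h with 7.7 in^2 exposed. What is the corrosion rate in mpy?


Apply the mpy weight-loss relation: CR = 534 * W / (D * A * T)
Numerator: 534 * 94.7 = 50569.8
Denominator: 8.8 * 7.7 * 424 = 28730.24
CR = 50569.8 / 28730.24 = 1.76 mpy

1.76 mpy


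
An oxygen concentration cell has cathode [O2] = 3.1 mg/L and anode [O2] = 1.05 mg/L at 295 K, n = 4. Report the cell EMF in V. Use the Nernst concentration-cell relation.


Apply the Nernst concentration-cell relation: E = (RT/nF)*ln(C_cathode/C_anode)
RT/nF = 8.314*295/(4*96485) = 0.00635495 V
ln(3.1/1.05) = 1.08261
E = 0.00635495 * 1.08261 = 0.00688 V

0.00688 V


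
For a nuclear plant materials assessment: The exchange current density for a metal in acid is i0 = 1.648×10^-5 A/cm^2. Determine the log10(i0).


i0 = 1.648×10^-5 A/cm^2
log10(i0) = -4.783

-4.783


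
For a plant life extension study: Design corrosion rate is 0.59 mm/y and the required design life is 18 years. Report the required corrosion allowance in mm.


Corrosion allowance = CR × design life
CA = 0.59 * 18 = 10.62 mm

10.62 mm


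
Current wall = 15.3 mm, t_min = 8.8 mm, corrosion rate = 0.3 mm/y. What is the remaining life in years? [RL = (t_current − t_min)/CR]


Apply the remaining-life relation: RL = (t_current − t_min) / CR
RL = (15.3 − 8.8) / 0.3 = 6.5 / 0.3 = 21.7 years

21.7 years


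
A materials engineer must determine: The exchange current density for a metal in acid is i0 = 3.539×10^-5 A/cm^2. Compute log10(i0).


i0 = 3.539×10^-5 A/cm^2
log10(i0) = -4.451

-4.451


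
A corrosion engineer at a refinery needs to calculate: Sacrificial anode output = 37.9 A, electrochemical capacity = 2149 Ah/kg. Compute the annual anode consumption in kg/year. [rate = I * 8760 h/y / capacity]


Annual consumption = current * hours per year / capacity
Rate = 37.9 * 8760 / 2149 = 154.5 kg/year

154.5 kg/year


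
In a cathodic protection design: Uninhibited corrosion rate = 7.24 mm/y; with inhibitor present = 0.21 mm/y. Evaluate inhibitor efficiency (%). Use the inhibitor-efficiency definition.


Apply the inhibitor-efficiency definition: IE = (CR_blank − CR_inh)/CR_blank × 100
IE = (7.24 − 0.21) / 7.24 × 100
IE = 7.03 / 7.24 × 100 = 97.1 %

97.1 %


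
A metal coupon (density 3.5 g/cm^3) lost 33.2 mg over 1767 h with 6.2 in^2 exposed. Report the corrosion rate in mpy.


Apply the mpy weight-loss relation: CR = 534 * W / (D * A * T)
Numerator: 534 * 33.2 = 17728.8
Denominator: 3.5 * 6.2 * 1767 = 38343.9
CR = 17728.8 / 38343.9 = 0.4624 mpy

0.4624 mpy


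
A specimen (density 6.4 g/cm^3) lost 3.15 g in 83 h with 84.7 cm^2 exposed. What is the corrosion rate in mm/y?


Apply the mm/y weight-loss relation: CR = 87600 * W / (D * A * T)
Numerator: 87600 * 3.15 = 275940.0
Denominator: 6.4 * 84.7 * 83 = 44992.64
CR = 275940.0 / 44992.64 = 6.133 mm/y

6.133 mm/y


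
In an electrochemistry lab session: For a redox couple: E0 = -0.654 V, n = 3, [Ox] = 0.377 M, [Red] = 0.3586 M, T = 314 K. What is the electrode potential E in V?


Apply the Nernst equation: E = E0 + (RT/nF)*ln([Ox]/[Red])
Step 1: RT/nF = 8.314*314/(3*96485) = 0.009019 V
Step 2: [Ox]/[Red] = 0.377/0.3586 = 1.051311
Step 3: ln(1.051311) = 0.050038
Step 4: correction = 0.009019 * 0.050038 = 0.0005 V
E = -0.654 + 0.0005 = -0.6535 V

-0.6535 V


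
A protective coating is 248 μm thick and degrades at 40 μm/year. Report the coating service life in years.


Service life = thickness / degradation rate
Life = 248 / 40 = 6.2 years

6.2 years


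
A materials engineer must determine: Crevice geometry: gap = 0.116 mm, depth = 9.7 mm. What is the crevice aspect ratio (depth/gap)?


Aspect ratio = depth / gap
Ratio = 9.7 / 0.116 = 83.6

83.6


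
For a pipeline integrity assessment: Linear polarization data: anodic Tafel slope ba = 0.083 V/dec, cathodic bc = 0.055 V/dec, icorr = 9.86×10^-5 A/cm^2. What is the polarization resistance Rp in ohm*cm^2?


Apply the Stern-Geary equation: Rp = ba*bc / (2.303*icorr*(ba+bc))
ba*bc = 0.083*0.055 = 0.004565
ba+bc = 0.138; 2.303*icorr*(ba+bc) = 2.303*9.86×10^-5*0.138 = 3.133646×10^-5
Rp = 0.004565 / 3.133646×10^-5 = 145.7 ohm*cm^2

145.7 ohm*cm^2


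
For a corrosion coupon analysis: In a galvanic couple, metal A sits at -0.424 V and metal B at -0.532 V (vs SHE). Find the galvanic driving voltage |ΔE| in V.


Driving voltage is the absolute potential difference.
|ΔE| = |-0.424 − (-0.532)| = 0.108 V

0.108 V


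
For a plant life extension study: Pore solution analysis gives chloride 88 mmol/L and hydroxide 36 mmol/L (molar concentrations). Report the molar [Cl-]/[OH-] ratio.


Threshold parameter = [Cl-] / [OH-] (molar basis; both in mmol/L, so units cancel)
Ratio = 88 / 36 = 2.44

2.44


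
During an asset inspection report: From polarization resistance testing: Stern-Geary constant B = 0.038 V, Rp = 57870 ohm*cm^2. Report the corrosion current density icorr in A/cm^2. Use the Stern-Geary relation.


Apply the Stern-Geary relation: icorr = B / Rp
icorr = 0.038 / 57870 = 6.566×10^-7 A/cm^2

6.566×10^-7 A/cm^2


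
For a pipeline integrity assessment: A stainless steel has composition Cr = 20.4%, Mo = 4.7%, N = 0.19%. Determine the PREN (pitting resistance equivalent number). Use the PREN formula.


Apply the PREN formula: PREN = Cr + 3.3*Mo + 16*N
PREN = 20.4 + 3.3*4.7 + 16*0.19
PREN = 20.4 + 15.51 + 3.04 = 38.95

38.95


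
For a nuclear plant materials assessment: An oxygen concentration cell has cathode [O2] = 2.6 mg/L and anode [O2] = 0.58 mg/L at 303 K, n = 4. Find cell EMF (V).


Apply the Nernst concentration-cell relation: E = (RT/nF)*ln(C_cathode/C_anode)
RT/nF = 8.314*303/(4*96485) = 0.00652729 V
ln(2.6/0.58) = 1.50024
E = 0.00652729 * 1.50024 = 0.00979 V

0.00979 V


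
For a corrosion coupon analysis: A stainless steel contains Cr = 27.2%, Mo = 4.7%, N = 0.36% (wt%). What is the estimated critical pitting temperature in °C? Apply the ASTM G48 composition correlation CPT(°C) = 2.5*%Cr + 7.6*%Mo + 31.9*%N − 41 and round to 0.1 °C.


Apply the ASTM G48 empirical CPT estimate: CPT(°C) = 2.5*%Cr + 7.6*%Mo + 31.9*%N − 41
2.5*27.2 = 68; 7.6*4.7 = 35.72; 31.9*0.36 = 11.484
CPT = 68 + 35.72 + 11.484 − 41 = 74.204 °C
Rounded to 0.1 °C: CPT ≈ 74.2 °C

74.2 °C


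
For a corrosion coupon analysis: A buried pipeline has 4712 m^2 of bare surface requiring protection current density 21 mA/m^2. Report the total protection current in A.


I = area * current density, then convert mA → A (÷1000)
I = 4712 * 21 / 1000 = 98.95 A

98.95 A


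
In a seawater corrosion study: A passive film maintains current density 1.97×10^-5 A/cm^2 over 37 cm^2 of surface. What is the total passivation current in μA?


I = i_pass * A, then convert A → μA (×10^6)
I = 1.97×10^-5 * 37 * 10^6 = 728.9 μA

728.9 μA


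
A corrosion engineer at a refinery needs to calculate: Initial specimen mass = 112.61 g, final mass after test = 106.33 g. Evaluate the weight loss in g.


Weight loss = initial − final
WL = 112.61 − 106.33 = 6.28 g

6.28 g


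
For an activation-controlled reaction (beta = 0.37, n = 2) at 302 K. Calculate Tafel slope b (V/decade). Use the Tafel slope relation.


Apply the Tafel slope relation: b = 2.303*R*T/(beta*n*F)
Numerator: 2.303 * 8.314 * 302 = 5782.44
Denominator: 0.37 * 2 * 96485 = 71398.9
b = 5782.44 / 71398.9 = 0.081 V/decade

0.081 V/decade


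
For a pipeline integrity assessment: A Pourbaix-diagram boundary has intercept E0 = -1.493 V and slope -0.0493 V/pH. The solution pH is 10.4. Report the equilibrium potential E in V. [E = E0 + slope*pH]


Apply the Pourbaix line equation: E = E0 + slope*pH
E = -1.493 + (-0.0493)*10.4 = -1.493 + (-0.51272) = -2.00572 V
Rounded to 4 decimal places: E = -2.0057 V

-2.0057 V


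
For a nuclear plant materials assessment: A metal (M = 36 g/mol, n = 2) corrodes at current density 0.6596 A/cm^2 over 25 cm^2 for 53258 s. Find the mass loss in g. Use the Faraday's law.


Apply Faraday's law: m = i*A*t*M / (n*F)
Total charge passed Q = i*A*t = 0.6596*25*53258 = 878224.42 C
m = Q*M/(n*F) = 878224.42*36/(2*96485) = 163.839 g

163.839 g


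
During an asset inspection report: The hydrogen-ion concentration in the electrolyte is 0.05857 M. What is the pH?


pH = −log10[H+]
pH = −log10(0.05857) = 1.23

1.23


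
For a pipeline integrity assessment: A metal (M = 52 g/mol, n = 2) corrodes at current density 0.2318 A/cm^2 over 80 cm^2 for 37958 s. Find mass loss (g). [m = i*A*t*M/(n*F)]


Apply Faraday's law: m = i*A*t*M / (n*F)
Total charge passed Q = i*A*t = 0.2318*80*37958 = 703893.152 C
m = Q*M/(n*F) = 703893.152*52/(2*96485) = 189.67945 g

189.67945 g


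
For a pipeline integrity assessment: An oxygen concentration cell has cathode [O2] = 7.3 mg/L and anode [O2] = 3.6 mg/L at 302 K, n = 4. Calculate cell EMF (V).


Apply the Nernst concentration-cell relation: E = (RT/nF)*ln(C_cathode/C_anode)
RT/nF = 8.314*302/(4*96485) = 0.00650575 V
ln(7.3/3.6) = 0.70694
E = 0.00650575 * 0.70694 = 0.0046 V

0.0046 V


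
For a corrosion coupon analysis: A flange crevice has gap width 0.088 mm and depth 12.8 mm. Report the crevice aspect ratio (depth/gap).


Aspect ratio = depth / gap
Ratio = 12.8 / 0.088 = 145.5

145.5


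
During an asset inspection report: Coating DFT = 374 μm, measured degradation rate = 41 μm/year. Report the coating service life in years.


Service life = thickness / degradation rate
Life = 374 / 41 = 9.1 years

9.1 years


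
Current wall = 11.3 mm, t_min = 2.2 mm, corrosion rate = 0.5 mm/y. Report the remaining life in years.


Apply the remaining-life relation: RL = (t_current − t_min) / CR
RL = (11.3 − 2.2) / 0.5 = 9.1 / 0.5 = 18.2 years

18.2 years


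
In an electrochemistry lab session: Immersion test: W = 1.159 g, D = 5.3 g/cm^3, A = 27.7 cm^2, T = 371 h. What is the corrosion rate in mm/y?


Apply the mm/y weight-loss relation: CR = 87600 * W / (D * A * T)
Numerator: 87600 * 1.159 = 101528.4
Denominator: 5.3 * 27.7 * 371 = 54466.51
CR = 101528.4 / 54466.51 = 1.8641 mm/y

1.8641 mm/y


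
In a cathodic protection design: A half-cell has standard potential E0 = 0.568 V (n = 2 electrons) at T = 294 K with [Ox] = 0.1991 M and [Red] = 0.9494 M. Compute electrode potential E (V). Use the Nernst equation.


Apply the Nernst equation: E = E0 + (RT/nF)*ln([Ox]/[Red])
Step 1: RT/nF = 8.314*294/(2*96485) = 0.01266682 V
Step 2: [Ox]/[Red] = 0.1991/0.9494 = 0.209711
Step 3: ln(0.209711) = -1.562025
Step 4: correction = 0.01266682 * -1.562025 = -0.02 V
E = 0.568 + -0.02 = 0.548 V

0.548 V


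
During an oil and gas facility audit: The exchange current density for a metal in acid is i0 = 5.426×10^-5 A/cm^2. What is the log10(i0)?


i0 = 5.426×10^-5 A/cm^2
log10(i0) = -4.266

-4.266


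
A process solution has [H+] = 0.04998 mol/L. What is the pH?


pH = −log10[H+]
pH = −log10(0.04998) = 1.3

1.3


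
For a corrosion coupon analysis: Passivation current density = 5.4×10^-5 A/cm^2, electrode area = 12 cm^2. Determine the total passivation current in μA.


I = i_pass * A, then convert A → μA (×10^6)
I = 5.4×10^-5 * 12 * 10^6 = 648.0 μA

648.0 μA


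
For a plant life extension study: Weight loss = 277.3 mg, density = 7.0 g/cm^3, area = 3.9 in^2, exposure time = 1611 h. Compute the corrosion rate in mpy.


Apply the mpy weight-loss relation: CR = 534 * W / (D * A * T)
Numerator: 534 * 277.3 = 148078.2
Denominator: 7.0 * 3.9 * 1611 = 43980.3
CR = 148078.2 / 43980.3 = 3.3669 mpy

3.3669 mpy


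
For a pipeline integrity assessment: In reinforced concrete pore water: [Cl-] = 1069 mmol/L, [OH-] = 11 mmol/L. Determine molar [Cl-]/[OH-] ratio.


Threshold parameter = [Cl-] / [OH-] (molar basis; both in mmol/L, so units cancel)
Ratio = 1069 / 11 = 97.18

97.18


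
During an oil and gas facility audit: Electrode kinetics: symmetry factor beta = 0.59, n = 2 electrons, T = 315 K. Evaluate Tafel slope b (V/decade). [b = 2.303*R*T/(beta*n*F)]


Apply the Tafel slope relation: b = 2.303*R*T/(beta*n*F)
Numerator: 2.303 * 8.314 * 315 = 6031.35
Denominator: 0.59 * 2 * 96485 = 113852.3
b = 6031.35 / 113852.3 = 0.053 V/decade

0.053 V/decade


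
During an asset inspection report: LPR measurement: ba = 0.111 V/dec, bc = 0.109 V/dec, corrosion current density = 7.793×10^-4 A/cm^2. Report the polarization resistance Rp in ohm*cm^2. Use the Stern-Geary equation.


Apply the Stern-Geary equation: Rp = ba*bc / (2.303*icorr*(ba+bc))
ba*bc = 0.111*0.109 = 0.012099
ba+bc = 0.22; 2.303*icorr*(ba+bc) = 2.303*7.793×10^-4*0.22 = 3.9484014×10^-4
Rp = 0.012099 / 3.9484014×10^-4 = 30.6 ohm*cm^2

30.6 ohm*cm^2


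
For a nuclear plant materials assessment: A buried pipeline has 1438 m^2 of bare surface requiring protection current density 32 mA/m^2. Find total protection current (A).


I = area * current density, then convert mA → A (÷1000)
I = 1438 * 32 / 1000 = 46.02 A

46.02 A


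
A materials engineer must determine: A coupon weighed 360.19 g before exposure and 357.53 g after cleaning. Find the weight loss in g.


Weight loss = initial − final
WL = 360.19 − 357.53 = 2.66 g

2.66 g


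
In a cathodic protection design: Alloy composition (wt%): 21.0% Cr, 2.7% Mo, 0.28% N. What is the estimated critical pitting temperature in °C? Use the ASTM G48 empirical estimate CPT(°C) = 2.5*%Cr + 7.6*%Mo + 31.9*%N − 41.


Apply the ASTM G48 empirical CPT estimate: CPT(°C) = 2.5*%Cr + 7.6*%Mo + 31.9*%N − 41
2.5*21.0 = 52.5; 7.6*2.7 = 20.52; 31.9*0.28 = 8.932
CPT = 52.5 + 20.52 + 8.932 − 41 = 40.952 °C
Rounded to 0.1 °C: CPT ≈ 41.0 °C

41.0 °C


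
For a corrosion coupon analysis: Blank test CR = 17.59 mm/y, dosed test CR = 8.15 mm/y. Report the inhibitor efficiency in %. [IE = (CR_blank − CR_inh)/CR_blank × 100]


Apply the inhibitor-efficiency definition: IE = (CR_blank − CR_inh)/CR_blank × 100
IE = (17.59 − 8.15) / 17.59 × 100
IE = 9.44 / 17.59 × 100 = 53.7 %

53.7 %


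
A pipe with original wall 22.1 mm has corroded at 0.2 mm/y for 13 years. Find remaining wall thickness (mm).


Remaining wall = original − CR × time
t = 22.1 − 0.2*13 = 22.1 − 2.6 = 19.5 mm

19.5 mm


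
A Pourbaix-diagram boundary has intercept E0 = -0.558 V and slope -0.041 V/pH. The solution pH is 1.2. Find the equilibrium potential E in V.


Apply the Pourbaix line equation: E = E0 + slope*pH
E = -0.558 + (-0.041)*1.2 = -0.558 + (-0.0492) = -0.6072 V
Rounded to 4 decimal places: E = -0.6072 V

-0.6072 V


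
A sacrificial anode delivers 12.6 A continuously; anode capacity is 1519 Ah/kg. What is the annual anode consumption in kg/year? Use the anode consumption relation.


Annual consumption = current * hours per year / capacity
Rate = 12.6 * 8760 / 1519 = 72.7 kg/year

72.7 kg/year


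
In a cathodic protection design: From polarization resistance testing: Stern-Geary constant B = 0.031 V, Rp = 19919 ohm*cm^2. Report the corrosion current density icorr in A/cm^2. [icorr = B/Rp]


Apply the Stern-Geary relation: icorr = B / Rp
icorr = 0.031 / 19919 = 1.556×10^-6 A/cm^2

1.556×10^-6 A/cm^2


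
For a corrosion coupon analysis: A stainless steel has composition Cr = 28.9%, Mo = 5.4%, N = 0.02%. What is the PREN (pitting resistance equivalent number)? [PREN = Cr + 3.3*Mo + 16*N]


Apply the PREN formula: PREN = Cr + 3.3*Mo + 16*N
PREN = 28.9 + 3.3*5.4 + 16*0.02
PREN = 28.9 + 17.82 + 0.32 = 47.04

47.04


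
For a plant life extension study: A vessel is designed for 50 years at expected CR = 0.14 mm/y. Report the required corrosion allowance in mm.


Corrosion allowance = CR × design life
CA = 0.14 * 50 = 7.0 mm

7.0 mm


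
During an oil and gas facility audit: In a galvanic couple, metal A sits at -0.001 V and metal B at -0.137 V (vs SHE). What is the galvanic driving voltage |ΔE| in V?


Driving voltage is the absolute potential difference.
|ΔE| = |-0.001 − (-0.137)| = 0.136 V

0.136 V


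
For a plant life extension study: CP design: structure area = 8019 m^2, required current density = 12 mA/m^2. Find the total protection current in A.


I = area * current density, then convert mA → A (÷1000)
I = 8019 * 12 / 1000 = 96.23 A

96.23 A


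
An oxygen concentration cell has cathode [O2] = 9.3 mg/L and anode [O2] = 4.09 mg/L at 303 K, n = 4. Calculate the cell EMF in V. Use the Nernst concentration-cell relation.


Apply the Nernst concentration-cell relation: E = (RT/nF)*ln(C_cathode/C_anode)
RT/nF = 8.314*303/(4*96485) = 0.00652729 V
ln(9.3/4.09) = 0.82147
E = 0.00652729 * 0.82147 = 0.00536 V

0.00536 V


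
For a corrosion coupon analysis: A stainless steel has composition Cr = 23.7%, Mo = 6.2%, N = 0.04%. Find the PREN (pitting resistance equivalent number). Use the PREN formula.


Apply the PREN formula: PREN = Cr + 3.3*Mo + 16*N
PREN = 23.7 + 3.3*6.2 + 16*0.04
PREN = 23.7 + 20.46 + 0.64 = 44.8

44.8


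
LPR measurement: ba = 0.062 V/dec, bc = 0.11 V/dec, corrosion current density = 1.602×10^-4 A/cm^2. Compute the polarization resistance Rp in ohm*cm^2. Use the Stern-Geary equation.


Apply the Stern-Geary equation: Rp = ba*bc / (2.303*icorr*(ba+bc))
ba*bc = 0.062*0.11 = 0.00682
ba+bc = 0.172; 2.303*icorr*(ba+bc) = 2.303*1.602×10^-4*0.172 = 6.3457783×10^-5
Rp = 0.00682 / 6.3457783×10^-5 = 107.5 ohm*cm^2

107.5 ohm*cm^2


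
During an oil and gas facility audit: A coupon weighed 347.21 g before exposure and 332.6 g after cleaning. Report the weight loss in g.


Weight loss = initial − final
WL = 347.21 − 332.6 = 14.61 g

14.61 g
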